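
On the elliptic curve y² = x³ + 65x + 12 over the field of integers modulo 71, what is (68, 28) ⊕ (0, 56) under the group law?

(68, 28) + (0, 56). λ = (56 - 28)/(0 - 68) ≡ 28/3 mod 71. 3⁻¹ ≡ 24 (mod 71), so λ ≡ 33.
  x = λ² - 68 - 0 = 1089 - 68 ≡ 27; y = λ·(68 - 27) - 28 ≡ 47. → (27, 47)

(27, 47)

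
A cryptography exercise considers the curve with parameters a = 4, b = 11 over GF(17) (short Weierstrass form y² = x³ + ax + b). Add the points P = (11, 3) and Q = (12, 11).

(11, 3) + (12, 11). λ = (11 - 3)/(12 - 11) ≡ 8/1 mod 17. 1⁻¹ ≡ 1 (mod 17) since 1·1 = 1 ≡ 1, so λ ≡ 8.
  x = λ² - 11 - 12 = 64 - 23 ≡ 7; y = λ·(11 - 7) - 3 ≡ 12. → (7, 12)

(7, 12)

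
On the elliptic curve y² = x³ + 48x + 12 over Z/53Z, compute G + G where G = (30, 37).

tangent at (30, 37): λ = (3·30² + 48)/(2·37) ≡ 45/21. 21⁻¹ ≡ 48 (mod 53), so λ ≡ 45·48 ≡ 40.
  x = λ² - 30 - 30 = 1600 - 60 ≡ 3; y = λ·(30 - 3) - 37 ≡ 36. → (3, 36)

(3, 36)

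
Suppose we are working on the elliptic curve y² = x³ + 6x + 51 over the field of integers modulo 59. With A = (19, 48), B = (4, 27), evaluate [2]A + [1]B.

First 2A:
Repeated addition: build up to 2A.
2A: tangent at (19, 48): λ = (3·19² + 6)/(2·48) ≡ 27/37. 37⁻¹ ≡ 8 (mod 59) since 37·8 = 296 ≡ 1, so λ ≡ 27·8 ≡ 39.
  x = λ² - 19 - 19 = 1521 - 38 ≡ 8; y = λ·(19 - 8) - 48 ≡ 27. → (8, 27)
2A = (8, 27).
Finally 2A + B:
(8, 27) + (4, 27). λ = (27 - 27)/(4 - 8) ≡ 0/55 mod 59. 55⁻¹ ≡ 44 (mod 59), so λ ≡ 0.
  x = λ² - 8 - 4 = 0 - 12 ≡ 47; y = λ·(8 - 47) - 27 ≡ 32. → (47, 32)

(47, 32)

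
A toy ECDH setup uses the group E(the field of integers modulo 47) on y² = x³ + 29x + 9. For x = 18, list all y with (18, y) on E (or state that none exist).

21, 26

x³ + 29x + 9 = 6363 ≡ 18 (mod 47).
Square roots of 18 mod 47: 21 and 26 (since 21² = 441 ≡ 18).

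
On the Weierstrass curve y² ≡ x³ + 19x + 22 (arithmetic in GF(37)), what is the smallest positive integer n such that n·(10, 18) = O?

11

2P: tangent at (10, 18): λ = (3·10² + 19)/(2·18) ≡ 23/36. 36⁻¹ ≡ 36 (mod 37), so λ ≡ 23·36 ≡ 14.
  x = λ² - 10 - 10 = 196 - 20 ≡ 28; y = λ·(10 - 28) - 18 ≡ 26. → (28, 26)
3P: (28, 26) + (10, 18). λ = (18 - 26)/(10 - 28) ≡ 29/19 mod 37. 19⁻¹ ≡ 2 (mod 37), so λ ≡ 21.
  x = λ² - 28 - 10 = 441 - 38 ≡ 33; y = λ·(28 - 33) - 26 ≡ 17. → (33, 17)
4P: (33, 17) + (10, 18). λ = (18 - 17)/(10 - 33) ≡ 1/14 mod 37. 14⁻¹ ≡ 8 (mod 37), so λ ≡ 8.
  x = λ² - 33 - 10 = 64 - 43 ≡ 21; y = λ·(33 - 21) - 17 ≡ 5. → (21, 5)
5P: (21, 5) + (10, 18). λ = (18 - 5)/(10 - 21) ≡ 13/26 mod 37. 26⁻¹ ≡ 10 (mod 37), so λ ≡ 19.
  x = λ² - 21 - 10 = 361 - 31 ≡ 34; y = λ·(21 - 34) - 5 ≡ 7. → (34, 7)
6P: (34, 7) + (10, 18). λ = (18 - 7)/(10 - 34) ≡ 11/13 mod 37. 13⁻¹ ≡ 20 (mod 37) since 13·20 = 260 ≡ 1, so λ ≡ 35.
  x = λ² - 34 - 10 = 1225 - 44 ≡ 34; y = λ·(34 - 34) - 7 ≡ 30. → (34, 30)
7P: (34, 30) + (10, 18). λ = (18 - 30)/(10 - 34) ≡ 25/13 mod 37. 13⁻¹ ≡ 20 (mod 37) since 13·20 = 260 ≡ 1, so λ ≡ 19.
  x = λ² - 34 - 10 = 361 - 44 ≡ 21; y = λ·(34 - 21) - 30 ≡ 32. → (21, 32)
8P: (21, 32) + (10, 18). λ = (18 - 32)/(10 - 21) ≡ 23/26 mod 37. 26⁻¹ ≡ 10 (mod 37), so λ ≡ 8.
  x = λ² - 21 - 10 = 64 - 31 ≡ 33; y = λ·(21 - 33) - 32 ≡ 20. → (33, 20)
9P: (33, 20) + (10, 18). λ = (18 - 20)/(10 - 33) ≡ 35/14 mod 37. 14⁻¹ ≡ 8 (mod 37), so λ ≡ 21.
  x = λ² - 33 - 10 = 441 - 43 ≡ 28; y = λ·(33 - 28) - 20 ≡ 11. → (28, 11)
10P: (28, 11) + (10, 18). λ = (18 - 11)/(10 - 28) ≡ 7/19 mod 37. 19⁻¹ ≡ 2 (mod 37), so λ ≡ 14.
  x = λ² - 28 - 10 = 196 - 38 ≡ 10; y = λ·(28 - 10) - 11 ≡ 19. → (10, 19)
11P: (10, 19) + (10, 18): same x and y₁ ≡ -y₂, so the sum is O.
11P = O, so the order is 11.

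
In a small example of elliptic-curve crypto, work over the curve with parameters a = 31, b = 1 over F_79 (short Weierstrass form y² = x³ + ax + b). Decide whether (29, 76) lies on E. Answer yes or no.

yes

y² = 76² ≡ 9; x³ + 31x + 1 = 25289 ≡ 9 (mod 79). 9 = 9.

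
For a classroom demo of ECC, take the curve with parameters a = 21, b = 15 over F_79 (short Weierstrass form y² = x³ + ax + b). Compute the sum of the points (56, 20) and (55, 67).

(56, 20) + (55, 67). λ = (67 - 20)/(55 - 56) ≡ 47/78 mod 79. 78⁻¹ ≡ 78 (mod 79) since 78·78 = 6084 ≡ 1, so λ ≡ 32.
  x = λ² - 56 - 55 = 1024 - 111 ≡ 44; y = λ·(56 - 44) - 20 ≡ 48. → (44, 48)

(44, 48)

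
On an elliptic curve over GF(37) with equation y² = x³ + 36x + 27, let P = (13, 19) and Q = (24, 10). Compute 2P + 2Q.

(13, 18)

First 2P:
Repeated addition: build up to 2P.
2P: tangent at (13, 19): λ = (3·13² + 36)/(2·19) ≡ 25/1. 1⁻¹ ≡ 1 (mod 37) since 1·1 = 1 ≡ 1, so λ ≡ 25·1 ≡ 25.
  x = λ² - 13 - 13 = 625 - 26 ≡ 7; y = λ·(13 - 7) - 19 ≡ 20. → (7, 20)
2P = (7, 20).
Next 2Q:
Repeated addition: build up to 2Q.
2Q: tangent at (24, 10): λ = (3·24² + 36)/(2·10) ≡ 25/20. 20⁻¹ ≡ 13 (mod 37) since 20·13 = 260 ≡ 1, so λ ≡ 25·13 ≡ 29.
  x = λ² - 24 - 24 = 841 - 48 ≡ 16; y = λ·(24 - 16) - 10 ≡ 0. → (16, 0)
2Q = (16, 0).
Finally 2P + 2Q:
(7, 20) + (16, 0). λ = (0 - 20)/(16 - 7) ≡ 17/9 mod 37. 9⁻¹ ≡ 33 (mod 37), so λ ≡ 6.
  x = λ² - 7 - 16 = 36 - 23 ≡ 13; y = λ·(7 - 13) - 20 ≡ 18. → (13, 18)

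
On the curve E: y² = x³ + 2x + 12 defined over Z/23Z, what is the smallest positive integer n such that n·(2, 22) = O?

2P: tangent at (2, 22): λ = (3·2² + 2)/(2·22) ≡ 14/21. 21⁻¹ ≡ 11 (mod 23), so λ ≡ 14·11 ≡ 16.
  x = λ² - 2 - 2 = 256 - 4 ≡ 22; y = λ·(2 - 22) - 22 ≡ 3. → (22, 3)
3P: (22, 3) + (2, 22). λ = (22 - 3)/(2 - 22) ≡ 19/3 mod 23. 3⁻¹ ≡ 8 (mod 23) since 3·8 = 24 ≡ 1, so λ ≡ 14.
  x = λ² - 22 - 2 = 196 - 24 ≡ 11; y = λ·(22 - 11) - 3 ≡ 13. → (11, 13)
4P: (11, 13) + (2, 22). λ = (22 - 13)/(2 - 11) ≡ 9/14 mod 23. 14⁻¹ ≡ 5 (mod 23) since 14·5 = 70 ≡ 1, so λ ≡ 22.
  x = λ² - 11 - 2 = 484 - 13 ≡ 11; y = λ·(11 - 11) - 13 ≡ 10. → (11, 10)
5P: (11, 10) + (2, 22). λ = (22 - 10)/(2 - 11) ≡ 12/14 mod 23. 14⁻¹ ≡ 5 (mod 23) since 14·5 = 70 ≡ 1, so λ ≡ 14.
  x = λ² - 11 - 2 = 196 - 13 ≡ 22; y = λ·(11 - 22) - 10 ≡ 20. → (22, 20)
6P: (22, 20) + (2, 22). λ = (22 - 20)/(2 - 22) ≡ 2/3 mod 23. 3⁻¹ ≡ 8 (mod 23) since 3·8 = 24 ≡ 1, so λ ≡ 16.
  x = λ² - 22 - 2 = 256 - 24 ≡ 2; y = λ·(22 - 2) - 20 ≡ 1. → (2, 1)
7P: (2, 1) + (2, 22): same x and y₁ ≡ -y₂, so the sum is O.
7P = O, so the order is 7.

7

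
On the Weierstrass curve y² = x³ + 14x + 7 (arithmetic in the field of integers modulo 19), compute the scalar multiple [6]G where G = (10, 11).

Repeated addition: build up to 6G.
2G: tangent at (10, 11): λ = (3·10² + 14)/(2·11) ≡ 10/3. 3⁻¹ ≡ 13 (mod 19) since 3·13 = 39 ≡ 1, so λ ≡ 10·13 ≡ 16.
  x = λ² - 10 - 10 = 256 - 20 ≡ 8; y = λ·(10 - 8) - 11 ≡ 2. → (8, 2)
3G: (8, 2) + (10, 11). λ = (11 - 2)/(10 - 8) ≡ 9/2 mod 19. 2⁻¹ ≡ 10 (mod 19) since 2·10 = 20 ≡ 1, so λ ≡ 14.
  x = λ² - 8 - 10 = 196 - 18 ≡ 7; y = λ·(8 - 7) - 2 ≡ 12. → (7, 12)
4G: (7, 12) + (10, 11). λ = (11 - 12)/(10 - 7) ≡ 18/3 mod 19. 3⁻¹ ≡ 13 (mod 19), so λ ≡ 6.
  x = λ² - 7 - 10 = 36 - 17 ≡ 0; y = λ·(7 - 0) - 12 ≡ 11. → (0, 11)
5G: (0, 11) + (10, 11). λ = (11 - 11)/(10 - 0) ≡ 0/10 mod 19. 10⁻¹ ≡ 2 (mod 19) since 10·2 = 20 ≡ 1, so λ ≡ 0.
  x = λ² - 0 - 10 = 0 - 10 ≡ 9; y = λ·(0 - 9) - 11 ≡ 8. → (9, 8)
6G: (9, 8) + (10, 11). λ = (11 - 8)/(10 - 9) ≡ 3/1 mod 19. 1⁻¹ ≡ 1 (mod 19) since 1·1 = 1 ≡ 1, so λ ≡ 3.
  x = λ² - 9 - 10 = 9 - 19 ≡ 9; y = λ·(9 - 9) - 8 ≡ 11. → (9, 11)

(9, 11)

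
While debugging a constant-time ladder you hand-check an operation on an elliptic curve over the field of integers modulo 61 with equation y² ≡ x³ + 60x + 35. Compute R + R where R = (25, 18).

tangent at (25, 18): λ = (3·25² + 60)/(2·18) ≡ 44/36. 36⁻¹ ≡ 39 (mod 61) since 36·39 = 1404 ≡ 1, so λ ≡ 44·39 ≡ 8.
  x = λ² - 25 - 25 = 64 - 50 ≡ 14; y = λ·(25 - 14) - 18 ≡ 9. → (14, 9)

(14, 9)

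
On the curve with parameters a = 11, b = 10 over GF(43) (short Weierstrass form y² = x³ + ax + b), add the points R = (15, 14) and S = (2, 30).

(41, 18)

(15, 14) + (2, 30). λ = (30 - 14)/(2 - 15) ≡ 16/30 mod 43. 30⁻¹ ≡ 33 (mod 43), so λ ≡ 12.
  x = λ² - 15 - 2 = 144 - 17 ≡ 41; y = λ·(15 - 41) - 14 ≡ 18. → (41, 18)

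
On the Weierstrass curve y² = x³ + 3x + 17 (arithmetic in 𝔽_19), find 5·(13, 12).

Write G = (13, 12).
Repeated addition: build up to 5G.
2G: tangent at (13, 12): λ = (3·13² + 3)/(2·12) ≡ 16/5. 5⁻¹ ≡ 4 (mod 19), so λ ≡ 16·4 ≡ 7.
  x = λ² - 13 - 13 = 49 - 26 ≡ 4; y = λ·(13 - 4) - 12 ≡ 13. → (4, 13)
3G: (4, 13) + (13, 12). λ = (12 - 13)/(13 - 4) ≡ 18/9 mod 19. 9⁻¹ ≡ 17 (mod 19), so λ ≡ 2.
  x = λ² - 4 - 13 = 4 - 17 ≡ 6; y = λ·(4 - 6) - 13 ≡ 2. → (6, 2)
4G: (6, 2) + (13, 12). λ = (12 - 2)/(13 - 6) ≡ 10/7 mod 19. 7⁻¹ ≡ 11 (mod 19), so λ ≡ 15.
  x = λ² - 6 - 13 = 225 - 19 ≡ 16; y = λ·(6 - 16) - 2 ≡ 0. → (16, 0)
5G: (16, 0) + (13, 12). λ = (12 - 0)/(13 - 16) ≡ 12/16 mod 19. 16⁻¹ ≡ 6 (mod 19), so λ ≡ 15.
  x = λ² - 16 - 13 = 225 - 29 ≡ 6; y = λ·(16 - 6) - 0 ≡ 17. → (6, 17)

(6, 17)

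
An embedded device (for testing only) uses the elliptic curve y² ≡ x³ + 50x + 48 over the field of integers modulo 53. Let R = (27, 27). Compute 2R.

tangent at (27, 27): λ = (3·27² + 50)/(2·27) ≡ 11/1. 1⁻¹ ≡ 1 (mod 53) since 1·1 = 1 ≡ 1, so λ ≡ 11·1 ≡ 11.
  x = λ² - 27 - 27 = 121 - 54 ≡ 14; y = λ·(27 - 14) - 27 ≡ 10. → (14, 10)

(14, 10)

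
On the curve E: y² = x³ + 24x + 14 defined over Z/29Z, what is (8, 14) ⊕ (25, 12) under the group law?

(8, 14) + (25, 12). λ = (12 - 14)/(25 - 8) ≡ 27/17 mod 29. 17⁻¹ ≡ 12 (mod 29) since 17·12 = 204 ≡ 1, so λ ≡ 5.
  x = λ² - 8 - 25 = 25 - 33 ≡ 21; y = λ·(8 - 21) - 14 ≡ 8. → (21, 8)

(21, 8)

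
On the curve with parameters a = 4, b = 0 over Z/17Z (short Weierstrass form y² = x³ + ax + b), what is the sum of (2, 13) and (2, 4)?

O

The two points share x = 2 and their y-coordinates satisfy 13 + 4 ≡ 0 (mod 17), so they are inverses. Their sum is ∞.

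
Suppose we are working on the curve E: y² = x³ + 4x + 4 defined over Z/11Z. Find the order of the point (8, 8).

2P: tangent at (8, 8): λ = (3·8² + 4)/(2·8) ≡ 9/5. 5⁻¹ ≡ 9 (mod 11) since 5·9 = 45 ≡ 1, so λ ≡ 9·9 ≡ 4.
  x = λ² - 8 - 8 = 16 - 16 ≡ 0; y = λ·(8 - 0) - 8 ≡ 2. → (0, 2)
3P: (0, 2) + (8, 8). λ = (8 - 2)/(8 - 0) ≡ 6/8 mod 11. 8⁻¹ ≡ 7 (mod 11), so λ ≡ 9.
  x = λ² - 0 - 8 = 81 - 8 ≡ 7; y = λ·(0 - 7) - 2 ≡ 1. → (7, 1)
4P: (7, 1) + (8, 8). λ = (8 - 1)/(8 - 7) ≡ 7/1 mod 11. 1⁻¹ ≡ 1 (mod 11) since 1·1 = 1 ≡ 1, so λ ≡ 7.
  x = λ² - 7 - 8 = 49 - 15 ≡ 1; y = λ·(7 - 1) - 1 ≡ 8. → (1, 8)
5P: (1, 8) + (8, 8). λ = (8 - 8)/(8 - 1) ≡ 0/7 mod 11. 7⁻¹ ≡ 8 (mod 11) since 7·8 = 56 ≡ 1, so λ ≡ 0.
  x = λ² - 1 - 8 = 0 - 9 ≡ 2; y = λ·(1 - 2) - 8 ≡ 3. → (2, 3)
6P: (2, 3) + (8, 8). λ = (8 - 3)/(8 - 2) ≡ 5/6 mod 11. 6⁻¹ ≡ 2 (mod 11) since 6·2 = 12 ≡ 1, so λ ≡ 10.
  x = λ² - 2 - 8 = 100 - 10 ≡ 2; y = λ·(2 - 2) - 3 ≡ 8. → (2, 8)
7P: (2, 8) + (8, 8). λ = (8 - 8)/(8 - 2) ≡ 0/6 mod 11. 6⁻¹ ≡ 2 (mod 11), so λ ≡ 0.
  x = λ² - 2 - 8 = 0 - 10 ≡ 1; y = λ·(2 - 1) - 8 ≡ 3. → (1, 3)
8P: (1, 3) + (8, 8). λ = (8 - 3)/(8 - 1) ≡ 5/7 mod 11. 7⁻¹ ≡ 8 (mod 11), so λ ≡ 7.
  x = λ² - 1 - 8 = 49 - 9 ≡ 7; y = λ·(1 - 7) - 3 ≡ 10. → (7, 10)
9P: (7, 10) + (8, 8). λ = (8 - 10)/(8 - 7) ≡ 9/1 mod 11. 1⁻¹ ≡ 1 (mod 11) since 1·1 = 1 ≡ 1, so λ ≡ 9.
  x = λ² - 7 - 8 = 81 - 15 ≡ 0; y = λ·(7 - 0) - 10 ≡ 9. → (0, 9)
10P: (0, 9) + (8, 8). λ = (8 - 9)/(8 - 0) ≡ 10/8 mod 11. 8⁻¹ ≡ 7 (mod 11), so λ ≡ 4.
  x = λ² - 0 - 8 = 16 - 8 ≡ 8; y = λ·(0 - 8) - 9 ≡ 3. → (8, 3)
11P: (8, 3) + (8, 8): same x and y₁ ≡ -y₂, so the sum is O.
11P = O, so the order is 11.

11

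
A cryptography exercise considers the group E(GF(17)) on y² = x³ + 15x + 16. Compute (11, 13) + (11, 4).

O

The two points share x = 11 and their y-coordinates satisfy 13 + 4 ≡ 0 (mod 17), so they are inverses. Their sum is ∞.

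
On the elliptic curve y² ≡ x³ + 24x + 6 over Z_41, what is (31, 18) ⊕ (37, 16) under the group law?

(31, 18) + (37, 16). λ = (16 - 18)/(37 - 31) ≡ 39/6 mod 41. 6⁻¹ ≡ 7 (mod 41), so λ ≡ 27.
  x = λ² - 31 - 37 = 729 - 68 ≡ 5; y = λ·(31 - 5) - 18 ≡ 28. → (5, 28)

(5, 28)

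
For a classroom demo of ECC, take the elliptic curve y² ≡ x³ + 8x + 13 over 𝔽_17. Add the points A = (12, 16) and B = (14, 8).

(12, 16) + (14, 8). λ = (8 - 16)/(14 - 12) ≡ 9/2 mod 17. 2⁻¹ ≡ 9 (mod 17) since 2·9 = 18 ≡ 1, so λ ≡ 13.
  x = λ² - 12 - 14 = 169 - 26 ≡ 7; y = λ·(12 - 7) - 16 ≡ 15. → (7, 15)

(7, 15)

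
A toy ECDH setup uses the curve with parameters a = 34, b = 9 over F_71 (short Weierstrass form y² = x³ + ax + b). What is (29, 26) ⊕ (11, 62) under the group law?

(35, 57)

(29, 26) + (11, 62). λ = (62 - 26)/(11 - 29) ≡ 36/53 mod 71. 53⁻¹ ≡ 67 (mod 71), so λ ≡ 69.
  x = λ² - 29 - 11 = 4761 - 40 ≡ 35; y = λ·(29 - 35) - 26 ≡ 57. → (35, 57)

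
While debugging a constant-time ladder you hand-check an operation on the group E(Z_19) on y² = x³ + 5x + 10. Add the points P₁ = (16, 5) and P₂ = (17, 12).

(16, 5) + (17, 12). λ = (12 - 5)/(17 - 16) ≡ 7/1 mod 19. 1⁻¹ ≡ 1 (mod 19), so λ ≡ 7.
  x = λ² - 16 - 17 = 49 - 33 ≡ 16; y = λ·(16 - 16) - 5 ≡ 14. → (16, 14)

(16, 14)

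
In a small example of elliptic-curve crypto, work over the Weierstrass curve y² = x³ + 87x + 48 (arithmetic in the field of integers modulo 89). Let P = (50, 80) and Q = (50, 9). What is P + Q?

O

The two points share x = 50 and their y-coordinates satisfy 80 + 9 ≡ 0 (mod 89), so they are inverses. Their sum is O.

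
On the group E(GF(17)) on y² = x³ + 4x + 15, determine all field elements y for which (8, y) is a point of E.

x³ + 4x + 15 = 559 ≡ 15 (mod 17).
Square roots of 15 mod 17: 7 and 10 (since 7² = 49 ≡ 15).

7, 10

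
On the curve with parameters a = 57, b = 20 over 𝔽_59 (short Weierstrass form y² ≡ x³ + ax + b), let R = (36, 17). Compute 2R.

(4, 31)

tangent at (36, 17): λ = (3·36² + 57)/(2·17) ≡ 51/34. 34⁻¹ ≡ 33 (mod 59), so λ ≡ 51·33 ≡ 31.
  x = λ² - 36 - 36 = 961 - 72 ≡ 4; y = λ·(36 - 4) - 17 ≡ 31. → (4, 31)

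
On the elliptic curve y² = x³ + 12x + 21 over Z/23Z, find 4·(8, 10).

Write P = (8, 10).
Repeated addition: build up to 4P.
2P: tangent at (8, 10): λ = (3·8² + 12)/(2·10) ≡ 20/20. 20⁻¹ ≡ 15 (mod 23) since 20·15 = 300 ≡ 1, so λ ≡ 20·15 ≡ 1.
  x = λ² - 8 - 8 = 1 - 16 ≡ 8; y = λ·(8 - 8) - 10 ≡ 13. → (8, 13)
3P: (8, 13) + (8, 10): same x and y₁ ≡ -y₂, so the sum is ∞.
4P: ∞ + (8, 10) = (8, 10) (identity).

(8, 10)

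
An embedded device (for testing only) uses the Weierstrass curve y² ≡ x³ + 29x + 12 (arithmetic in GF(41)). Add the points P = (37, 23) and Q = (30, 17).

(37, 23) + (30, 17). λ = (17 - 23)/(30 - 37) ≡ 35/34 mod 41. 34⁻¹ ≡ 35 (mod 41), so λ ≡ 36.
  x = λ² - 37 - 30 = 1296 - 67 ≡ 40; y = λ·(37 - 40) - 23 ≡ 33. → (40, 33)

(40, 33)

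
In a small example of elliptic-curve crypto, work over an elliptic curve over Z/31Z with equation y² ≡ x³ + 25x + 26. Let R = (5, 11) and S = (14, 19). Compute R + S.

(5, 11) + (14, 19). λ = (19 - 11)/(14 - 5) ≡ 8/9 mod 31. 9⁻¹ ≡ 7 (mod 31) since 9·7 = 63 ≡ 1, so λ ≡ 25.
  x = λ² - 5 - 14 = 625 - 19 ≡ 17; y = λ·(5 - 17) - 11 ≡ 30. → (17, 30)

(17, 30)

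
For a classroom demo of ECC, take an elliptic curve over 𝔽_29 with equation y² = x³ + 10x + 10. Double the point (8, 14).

(14, 9)

tangent at (8, 14): λ = (3·8² + 10)/(2·14) ≡ 28/28. 28⁻¹ ≡ 28 (mod 29) since 28·28 = 784 ≡ 1, so λ ≡ 28·28 ≡ 1.
  x = λ² - 8 - 8 = 1 - 16 ≡ 14; y = λ·(8 - 14) - 14 ≡ 9. → (14, 9)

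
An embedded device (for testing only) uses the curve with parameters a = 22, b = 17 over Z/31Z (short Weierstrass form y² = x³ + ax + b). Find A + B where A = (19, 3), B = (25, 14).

(5, 2)

(19, 3) + (25, 14). λ = (14 - 3)/(25 - 19) ≡ 11/6 mod 31. 6⁻¹ ≡ 26 (mod 31), so λ ≡ 7.
  x = λ² - 19 - 25 = 49 - 44 ≡ 5; y = λ·(19 - 5) - 3 ≡ 2. → (5, 2)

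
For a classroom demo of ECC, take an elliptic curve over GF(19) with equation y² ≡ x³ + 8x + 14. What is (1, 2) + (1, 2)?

tangent at (1, 2): λ = (3·1² + 8)/(2·2) ≡ 11/4. 4⁻¹ ≡ 5 (mod 19), so λ ≡ 11·5 ≡ 17.
  x = λ² - 1 - 1 = 289 - 2 ≡ 2; y = λ·(1 - 2) - 2 ≡ 0. → (2, 0)

(2, 0)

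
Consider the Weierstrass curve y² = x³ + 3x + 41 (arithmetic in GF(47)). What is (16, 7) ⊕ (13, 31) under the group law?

(35, 4)

(16, 7) + (13, 31). λ = (31 - 7)/(13 - 16) ≡ 24/44 mod 47. 44⁻¹ ≡ 31 (mod 47) since 44·31 = 1364 ≡ 1, so λ ≡ 39.
  x = λ² - 16 - 13 = 1521 - 29 ≡ 35; y = λ·(16 - 35) - 7 ≡ 4. → (35, 4)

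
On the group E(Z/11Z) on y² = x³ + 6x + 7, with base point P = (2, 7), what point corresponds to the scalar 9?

Double-and-add on 9 = (1001)₂. Start with P = (2, 7) for the leading 1-bit.
double: tangent at (2, 7): λ = (3·2² + 6)/(2·7) ≡ 7/3. 3⁻¹ ≡ 4 (mod 11) since 3·4 = 12 ≡ 1, so λ ≡ 7·4 ≡ 6.
  x = λ² - 2 - 2 = 36 - 4 ≡ 10; y = λ·(2 - 10) - 7 ≡ 0. → (10, 0)
double: (10, 0) + (10, 0): same x and y₁ ≡ -y₂, so the sum is O.
double: O + O = O (identity).
add P: O + (2, 7) = (2, 7) (identity).

(2, 7)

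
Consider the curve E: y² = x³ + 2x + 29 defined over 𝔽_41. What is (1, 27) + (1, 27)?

tangent at (1, 27): λ = (3·1² + 2)/(2·27) ≡ 5/13. 13⁻¹ ≡ 19 (mod 41), so λ ≡ 5·19 ≡ 13.
  x = λ² - 1 - 1 = 169 - 2 ≡ 3; y = λ·(1 - 3) - 27 ≡ 29. → (3, 29)

(3, 29)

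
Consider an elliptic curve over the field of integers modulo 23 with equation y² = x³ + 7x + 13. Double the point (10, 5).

tangent at (10, 5): λ = (3·10² + 7)/(2·5) ≡ 8/10. 10⁻¹ ≡ 7 (mod 23), so λ ≡ 8·7 ≡ 10.
  x = λ² - 10 - 10 = 100 - 20 ≡ 11; y = λ·(10 - 11) - 5 ≡ 8. → (11, 8)

(11, 8)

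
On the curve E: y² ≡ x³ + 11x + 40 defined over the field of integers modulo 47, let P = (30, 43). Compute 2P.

tangent at (30, 43): λ = (3·30² + 11)/(2·43) ≡ 32/39. 39⁻¹ ≡ 41 (mod 47) since 39·41 = 1599 ≡ 1, so λ ≡ 32·41 ≡ 43.
  x = λ² - 30 - 30 = 1849 - 60 ≡ 3; y = λ·(30 - 3) - 43 ≡ 37. → (3, 37)

(3, 37)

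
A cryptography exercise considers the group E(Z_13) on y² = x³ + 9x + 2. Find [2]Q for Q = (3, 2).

(10, 0)

tangent at (3, 2): λ = (3·3² + 9)/(2·2) ≡ 10/4. 4⁻¹ ≡ 10 (mod 13), so λ ≡ 10·10 ≡ 9.
  x = λ² - 3 - 3 = 81 - 6 ≡ 10; y = λ·(3 - 10) - 2 ≡ 0. → (10, 0)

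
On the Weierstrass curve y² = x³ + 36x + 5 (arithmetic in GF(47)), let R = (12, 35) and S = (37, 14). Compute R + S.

(12, 35) + (37, 14). λ = (14 - 35)/(37 - 12) ≡ 26/25 mod 47. 25⁻¹ ≡ 32 (mod 47), so λ ≡ 33.
  x = λ² - 12 - 37 = 1089 - 49 ≡ 6; y = λ·(12 - 6) - 35 ≡ 22. → (6, 22)

(6, 22)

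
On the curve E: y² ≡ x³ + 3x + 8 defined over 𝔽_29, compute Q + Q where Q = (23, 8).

tangent at (23, 8): λ = (3·23² + 3)/(2·8) ≡ 24/16. 16⁻¹ ≡ 20 (mod 29), so λ ≡ 24·20 ≡ 16.
  x = λ² - 23 - 23 = 256 - 46 ≡ 7; y = λ·(23 - 7) - 8 ≡ 16. → (7, 16)

(7, 16)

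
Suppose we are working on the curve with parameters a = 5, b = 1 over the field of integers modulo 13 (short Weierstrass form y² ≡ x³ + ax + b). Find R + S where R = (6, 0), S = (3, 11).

(6, 0) + (3, 11). λ = (11 - 0)/(3 - 6) ≡ 11/10 mod 13. 10⁻¹ ≡ 4 (mod 13), so λ ≡ 5.
  x = λ² - 6 - 3 = 25 - 9 ≡ 3; y = λ·(6 - 3) - 0 ≡ 2. → (3, 2)

(3, 2)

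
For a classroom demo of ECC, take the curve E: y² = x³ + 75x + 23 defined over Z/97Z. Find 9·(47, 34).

(49, 0)

Write G = (47, 34).
Double-and-add on 9 = (1001)₂. Start with G = (47, 34) for the leading 1-bit.
double: tangent at (47, 34): λ = (3·47² + 75)/(2·34) ≡ 9/68. 68⁻¹ ≡ 10 (mod 97), so λ ≡ 9·10 ≡ 90.
  x = λ² - 47 - 47 = 8100 - 94 ≡ 52; y = λ·(47 - 52) - 34 ≡ 1. → (52, 1)
double: tangent at (52, 1): λ = (3·52² + 75)/(2·1) ≡ 39/2. 2⁻¹ ≡ 49 (mod 97) since 2·49 = 98 ≡ 1, so λ ≡ 39·49 ≡ 68.
  x = λ² - 52 - 52 = 4624 - 104 ≡ 58; y = λ·(52 - 58) - 1 ≡ 76. → (58, 76)
double: tangent at (58, 76): λ = (3·58² + 75)/(2·76) ≡ 79/55. 55⁻¹ ≡ 30 (mod 97) since 55·30 = 1650 ≡ 1, so λ ≡ 79·30 ≡ 42.
  x = λ² - 58 - 58 = 1764 - 116 ≡ 96; y = λ·(58 - 96) - 76 ≡ 74. → (96, 74)
add G: (96, 74) + (47, 34). λ = (34 - 74)/(47 - 96) ≡ 57/48 mod 97. 48⁻¹ ≡ 95 (mod 97), so λ ≡ 80.
  x = λ² - 96 - 47 = 6400 - 143 ≡ 49; y = λ·(96 - 49) - 74 ≡ 0. → (49, 0)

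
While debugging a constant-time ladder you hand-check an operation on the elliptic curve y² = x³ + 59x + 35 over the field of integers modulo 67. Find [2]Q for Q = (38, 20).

tangent at (38, 20): λ = (3·38² + 59)/(2·20) ≡ 36/40. 40⁻¹ ≡ 62 (mod 67), so λ ≡ 36·62 ≡ 21.
  x = λ² - 38 - 38 = 441 - 76 ≡ 30; y = λ·(38 - 30) - 20 ≡ 14. → (30, 14)

(30, 14)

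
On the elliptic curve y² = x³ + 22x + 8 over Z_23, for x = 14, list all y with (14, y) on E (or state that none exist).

x³ + 22x + 8 = 3060 ≡ 1 (mod 23).
Square roots of 1 mod 23: 1 and 22 (since 1² = 1 ≡ 1).

1, 22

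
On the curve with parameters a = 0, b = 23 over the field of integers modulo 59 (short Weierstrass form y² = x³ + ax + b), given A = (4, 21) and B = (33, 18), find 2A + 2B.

First 2A:
Repeated addition: build up to 2A.
2A: tangent at (4, 21): λ = (3·4² + 0)/(2·21) ≡ 48/42. 42⁻¹ ≡ 52 (mod 59) since 42·52 = 2184 ≡ 1, so λ ≡ 48·52 ≡ 18.
  x = λ² - 4 - 4 = 324 - 8 ≡ 21; y = λ·(4 - 21) - 21 ≡ 27. → (21, 27)
2A = (21, 27).
Next 2B:
Repeated addition: build up to 2B.
2B: tangent at (33, 18): λ = (3·33² + 0)/(2·18) ≡ 22/36. 36⁻¹ ≡ 41 (mod 59) since 36·41 = 1476 ≡ 1, so λ ≡ 22·41 ≡ 17.
  x = λ² - 33 - 33 = 289 - 66 ≡ 46; y = λ·(33 - 46) - 18 ≡ 56. → (46, 56)
2B = (46, 56).
Finally 2A + 2B:
(21, 27) + (46, 56). λ = (56 - 27)/(46 - 21) ≡ 29/25 mod 59. 25⁻¹ ≡ 26 (mod 59) since 25·26 = 650 ≡ 1, so λ ≡ 46.
  x = λ² - 21 - 46 = 2116 - 67 ≡ 43; y = λ·(21 - 43) - 27 ≡ 23. → (43, 23)

(43, 23)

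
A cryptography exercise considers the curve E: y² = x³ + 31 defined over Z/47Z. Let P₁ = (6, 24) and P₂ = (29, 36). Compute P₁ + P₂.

(24, 32)

(6, 24) + (29, 36). λ = (36 - 24)/(29 - 6) ≡ 12/23 mod 47. 23⁻¹ ≡ 45 (mod 47), so λ ≡ 23.
  x = λ² - 6 - 29 = 529 - 35 ≡ 24; y = λ·(6 - 24) - 24 ≡ 32. → (24, 32)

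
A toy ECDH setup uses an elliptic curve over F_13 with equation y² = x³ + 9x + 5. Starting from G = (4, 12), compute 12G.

(10, 9)

Double-and-add on 12 = (1100)₂. Start with G = (4, 12) for the leading 1-bit.
double: tangent at (4, 12): λ = (3·4² + 9)/(2·12) ≡ 5/11. 11⁻¹ ≡ 6 (mod 13), so λ ≡ 5·6 ≡ 4.
  x = λ² - 4 - 4 = 16 - 8 ≡ 8; y = λ·(4 - 8) - 12 ≡ 11. → (8, 11)
add G: (8, 11) + (4, 12). λ = (12 - 11)/(4 - 8) ≡ 1/9 mod 13. 9⁻¹ ≡ 3 (mod 13), so λ ≡ 3.
  x = λ² - 8 - 4 = 9 - 12 ≡ 10; y = λ·(8 - 10) - 11 ≡ 9. → (10, 9)
double: tangent at (10, 9): λ = (3·10² + 9)/(2·9) ≡ 10/5. 5⁻¹ ≡ 8 (mod 13), so λ ≡ 10·8 ≡ 2.
  x = λ² - 10 - 10 = 4 - 20 ≡ 10; y = λ·(10 - 10) - 9 ≡ 4. → (10, 4)
double: tangent at (10, 4): λ = (3·10² + 9)/(2·4) ≡ 10/8. 8⁻¹ ≡ 5 (mod 13), so λ ≡ 10·5 ≡ 11.
  x = λ² - 10 - 10 = 121 - 20 ≡ 10; y = λ·(10 - 10) - 4 ≡ 9. → (10, 9)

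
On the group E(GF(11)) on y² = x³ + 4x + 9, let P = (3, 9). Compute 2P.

tangent at (3, 9): λ = (3·3² + 4)/(2·9) ≡ 9/7. 7⁻¹ ≡ 8 (mod 11), so λ ≡ 9·8 ≡ 6.
  x = λ² - 3 - 3 = 36 - 6 ≡ 8; y = λ·(3 - 8) - 9 ≡ 5. → (8, 5)

(8, 5)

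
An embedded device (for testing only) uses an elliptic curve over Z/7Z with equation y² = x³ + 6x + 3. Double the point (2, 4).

(5, 5)

tangent at (2, 4): λ = (3·2² + 6)/(2·4) ≡ 4/1. 1⁻¹ ≡ 1 (mod 7) since 1·1 = 1 ≡ 1, so λ ≡ 4·1 ≡ 4.
  x = λ² - 2 - 2 = 16 - 4 ≡ 5; y = λ·(2 - 5) - 4 ≡ 5. → (5, 5)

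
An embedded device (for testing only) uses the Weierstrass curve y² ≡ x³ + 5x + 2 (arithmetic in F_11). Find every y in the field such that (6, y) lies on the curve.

none

x³ + 5x + 2 = 248 ≡ 6 (mod 11).
6 is a non-residue mod 11; no y exists.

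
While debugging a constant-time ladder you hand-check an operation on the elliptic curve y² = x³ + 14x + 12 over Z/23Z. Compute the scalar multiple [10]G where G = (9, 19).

Double-and-add on 10 = (1010)₂. Start with G = (9, 19) for the leading 1-bit.
double: tangent at (9, 19): λ = (3·9² + 14)/(2·19) ≡ 4/15. 15⁻¹ ≡ 20 (mod 23) since 15·20 = 300 ≡ 1, so λ ≡ 4·20 ≡ 11.
  x = λ² - 9 - 9 = 121 - 18 ≡ 11; y = λ·(9 - 11) - 19 ≡ 5. → (11, 5)
double: tangent at (11, 5): λ = (3·11² + 14)/(2·5) ≡ 9/10. 10⁻¹ ≡ 7 (mod 23) since 10·7 = 70 ≡ 1, so λ ≡ 9·7 ≡ 17.
  x = λ² - 11 - 11 = 289 - 22 ≡ 14; y = λ·(11 - 14) - 5 ≡ 13. → (14, 13)
add G: (14, 13) + (9, 19). λ = (19 - 13)/(9 - 14) ≡ 6/18 mod 23. 18⁻¹ ≡ 9 (mod 23), so λ ≡ 8.
  x = λ² - 14 - 9 = 64 - 23 ≡ 18; y = λ·(14 - 18) - 13 ≡ 1. → (18, 1)
double: tangent at (18, 1): λ = (3·18² + 14)/(2·1) ≡ 20/2. 2⁻¹ ≡ 12 (mod 23), so λ ≡ 20·12 ≡ 10.
  x = λ² - 18 - 18 = 100 - 36 ≡ 18; y = λ·(18 - 18) - 1 ≡ 22. → (18, 22)

(18, 22)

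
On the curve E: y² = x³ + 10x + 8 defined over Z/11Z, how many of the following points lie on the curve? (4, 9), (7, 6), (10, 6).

(4, 9): 9² ≡ 4, rhs ≡ 2 → off.
(7, 6): 6² ≡ 3, rhs ≡ 3 → on.
(10, 6): 6² ≡ 3, rhs ≡ 8 → off.

1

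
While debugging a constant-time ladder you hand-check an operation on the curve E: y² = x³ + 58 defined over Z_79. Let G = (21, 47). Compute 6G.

Repeated addition: build up to 6G.
2G: tangent at (21, 47): λ = (3·21² + 0)/(2·47) ≡ 59/15. 15⁻¹ ≡ 58 (mod 79), so λ ≡ 59·58 ≡ 25.
  x = λ² - 21 - 21 = 625 - 42 ≡ 30; y = λ·(21 - 30) - 47 ≡ 44. → (30, 44)
3G: (30, 44) + (21, 47). λ = (47 - 44)/(21 - 30) ≡ 3/70 mod 79. 70⁻¹ ≡ 35 (mod 79), so λ ≡ 26.
  x = λ² - 30 - 21 = 676 - 51 ≡ 72; y = λ·(30 - 72) - 44 ≡ 49. → (72, 49)
4G: (72, 49) + (21, 47). λ = (47 - 49)/(21 - 72) ≡ 77/28 mod 79. 28⁻¹ ≡ 48 (mod 79), so λ ≡ 62.
  x = λ² - 72 - 21 = 3844 - 93 ≡ 38; y = λ·(72 - 38) - 49 ≡ 5. → (38, 5)
5G: (38, 5) + (21, 47). λ = (47 - 5)/(21 - 38) ≡ 42/62 mod 79. 62⁻¹ ≡ 65 (mod 79) since 62·65 = 4030 ≡ 1, so λ ≡ 44.
  x = λ² - 38 - 21 = 1936 - 59 ≡ 60; y = λ·(38 - 60) - 5 ≡ 54. → (60, 54)
6G: (60, 54) + (21, 47). λ = (47 - 54)/(21 - 60) ≡ 72/40 mod 79. 40⁻¹ ≡ 2 (mod 79) since 40·2 = 80 ≡ 1, so λ ≡ 65.
  x = λ² - 60 - 21 = 4225 - 81 ≡ 36; y = λ·(60 - 36) - 54 ≡ 5. → (36, 5)

(36, 5)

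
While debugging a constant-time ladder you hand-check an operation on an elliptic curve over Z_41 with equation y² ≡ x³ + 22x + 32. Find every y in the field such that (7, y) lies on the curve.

18, 23

x³ + 22x + 32 = 529 ≡ 37 (mod 41).
Square roots of 37 mod 41: 18 and 23 (since 18² = 324 ≡ 37).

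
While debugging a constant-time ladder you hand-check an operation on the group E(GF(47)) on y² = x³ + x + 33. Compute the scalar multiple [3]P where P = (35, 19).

Repeated addition: build up to 3P.
2P: tangent at (35, 19): λ = (3·35² + 1)/(2·19) ≡ 10/38. 38⁻¹ ≡ 26 (mod 47), so λ ≡ 10·26 ≡ 25.
  x = λ² - 35 - 35 = 625 - 70 ≡ 38; y = λ·(35 - 38) - 19 ≡ 0. → (38, 0)
3P: (38, 0) + (35, 19). λ = (19 - 0)/(35 - 38) ≡ 19/44 mod 47. 44⁻¹ ≡ 31 (mod 47) since 44·31 = 1364 ≡ 1, so λ ≡ 25.
  x = λ² - 38 - 35 = 625 - 73 ≡ 35; y = λ·(38 - 35) - 0 ≡ 28. → (35, 28)

(35, 28)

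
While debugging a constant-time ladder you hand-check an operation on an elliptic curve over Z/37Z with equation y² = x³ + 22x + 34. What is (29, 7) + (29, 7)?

tangent at (29, 7): λ = (3·29² + 22)/(2·7) ≡ 29/14. 14⁻¹ ≡ 8 (mod 37) since 14·8 = 112 ≡ 1, so λ ≡ 29·8 ≡ 10.
  x = λ² - 29 - 29 = 100 - 58 ≡ 5; y = λ·(29 - 5) - 7 ≡ 11. → (5, 11)

(5, 11)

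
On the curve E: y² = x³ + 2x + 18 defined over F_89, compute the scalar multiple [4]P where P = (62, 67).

(6, 54)

Double-and-add on 4 = (100)₂. Start with P = (62, 67) for the leading 1-bit.
double: tangent at (62, 67): λ = (3·62² + 2)/(2·67) ≡ 53/45. 45⁻¹ ≡ 2 (mod 89), so λ ≡ 53·2 ≡ 17.
  x = λ² - 62 - 62 = 289 - 124 ≡ 76; y = λ·(62 - 76) - 67 ≡ 51. → (76, 51)
double: tangent at (76, 51): λ = (3·76² + 2)/(2·51) ≡ 64/13. 13⁻¹ ≡ 48 (mod 89), so λ ≡ 64·48 ≡ 46.
  x = λ² - 76 - 76 = 2116 - 152 ≡ 6; y = λ·(76 - 6) - 51 ≡ 54. → (6, 54)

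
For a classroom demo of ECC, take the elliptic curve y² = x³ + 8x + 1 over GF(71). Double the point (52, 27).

tangent at (52, 27): λ = (3·52² + 8)/(2·27) ≡ 26/54. 54⁻¹ ≡ 25 (mod 71), so λ ≡ 26·25 ≡ 11.
  x = λ² - 52 - 52 = 121 - 104 ≡ 17; y = λ·(52 - 17) - 27 ≡ 3. → (17, 3)

(17, 3)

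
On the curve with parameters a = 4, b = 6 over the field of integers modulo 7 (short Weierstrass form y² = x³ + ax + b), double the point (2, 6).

(4, 3)

tangent at (2, 6): λ = (3·2² + 4)/(2·6) ≡ 2/5. 5⁻¹ ≡ 3 (mod 7), so λ ≡ 2·3 ≡ 6.
  x = λ² - 2 - 2 = 36 - 4 ≡ 4; y = λ·(2 - 4) - 6 ≡ 3. → (4, 3)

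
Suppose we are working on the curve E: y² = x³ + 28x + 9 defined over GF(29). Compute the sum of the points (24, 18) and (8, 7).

(24, 18) + (8, 7). λ = (7 - 18)/(8 - 24) ≡ 18/13 mod 29. 13⁻¹ ≡ 9 (mod 29) since 13·9 = 117 ≡ 1, so λ ≡ 17.
  x = λ² - 24 - 8 = 289 - 32 ≡ 25; y = λ·(24 - 25) - 18 ≡ 23. → (25, 23)

(25, 23)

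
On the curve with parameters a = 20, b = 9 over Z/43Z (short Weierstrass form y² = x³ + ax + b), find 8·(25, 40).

Write Q = (25, 40).
Repeated addition: build up to 8Q.
2Q: tangent at (25, 40): λ = (3·25² + 20)/(2·40) ≡ 3/37. 37⁻¹ ≡ 7 (mod 43) since 37·7 = 259 ≡ 1, so λ ≡ 3·7 ≡ 21.
  x = λ² - 25 - 25 = 441 - 50 ≡ 4; y = λ·(25 - 4) - 40 ≡ 14. → (4, 14)
3Q: (4, 14) + (25, 40). λ = (40 - 14)/(25 - 4) ≡ 26/21 mod 43. 21⁻¹ ≡ 41 (mod 43) since 21·41 = 861 ≡ 1, so λ ≡ 34.
  x = λ² - 4 - 25 = 1156 - 29 ≡ 9; y = λ·(4 - 9) - 14 ≡ 31. → (9, 31)
4Q: (9, 31) + (25, 40). λ = (40 - 31)/(25 - 9) ≡ 9/16 mod 43. 16⁻¹ ≡ 35 (mod 43) since 16·35 = 560 ≡ 1, so λ ≡ 14.
  x = λ² - 9 - 25 = 196 - 34 ≡ 33; y = λ·(9 - 33) - 31 ≡ 20. → (33, 20)
5Q: (33, 20) + (25, 40). λ = (40 - 20)/(25 - 33) ≡ 20/35 mod 43. 35⁻¹ ≡ 16 (mod 43) since 35·16 = 560 ≡ 1, so λ ≡ 19.
  x = λ² - 33 - 25 = 361 - 58 ≡ 2; y = λ·(33 - 2) - 20 ≡ 10. → (2, 10)
6Q: (2, 10) + (25, 40). λ = (40 - 10)/(25 - 2) ≡ 30/23 mod 43. 23⁻¹ ≡ 15 (mod 43) since 23·15 = 345 ≡ 1, so λ ≡ 20.
  x = λ² - 2 - 25 = 400 - 27 ≡ 29; y = λ·(2 - 29) - 10 ≡ 9. → (29, 9)
7Q: (29, 9) + (25, 40). λ = (40 - 9)/(25 - 29) ≡ 31/39 mod 43. 39⁻¹ ≡ 32 (mod 43), so λ ≡ 3.
  x = λ² - 29 - 25 = 9 - 54 ≡ 41; y = λ·(29 - 41) - 9 ≡ 41. → (41, 41)
8Q: (41, 41) + (25, 40). λ = (40 - 41)/(25 - 41) ≡ 42/27 mod 43. 27⁻¹ ≡ 8 (mod 43), so λ ≡ 35.
  x = λ² - 41 - 25 = 1225 - 66 ≡ 41; y = λ·(41 - 41) - 41 ≡ 2. → (41, 2)

(41, 2)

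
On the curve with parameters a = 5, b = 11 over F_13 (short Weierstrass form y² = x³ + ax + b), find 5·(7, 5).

O

Write P = (7, 5).
Repeated addition: build up to 5P.
2P: tangent at (7, 5): λ = (3·7² + 5)/(2·5) ≡ 9/10. 10⁻¹ ≡ 4 (mod 13), so λ ≡ 9·4 ≡ 10.
  x = λ² - 7 - 7 = 100 - 14 ≡ 8; y = λ·(7 - 8) - 5 ≡ 11. → (8, 11)
3P: (8, 11) + (7, 5). λ = (5 - 11)/(7 - 8) ≡ 7/12 mod 13. 12⁻¹ ≡ 12 (mod 13) since 12·12 = 144 ≡ 1, so λ ≡ 6.
  x = λ² - 8 - 7 = 36 - 15 ≡ 8; y = λ·(8 - 8) - 11 ≡ 2. → (8, 2)
4P: (8, 2) + (7, 5). λ = (5 - 2)/(7 - 8) ≡ 3/12 mod 13. 12⁻¹ ≡ 12 (mod 13), so λ ≡ 10.
  x = λ² - 8 - 7 = 100 - 15 ≡ 7; y = λ·(8 - 7) - 2 ≡ 8. → (7, 8)
5P: (7, 8) + (7, 5): same x and y₁ ≡ -y₂, so the sum is ∞.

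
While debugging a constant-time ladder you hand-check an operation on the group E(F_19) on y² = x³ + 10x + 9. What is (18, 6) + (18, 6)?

tangent at (18, 6): λ = (3·18² + 10)/(2·6) ≡ 13/12. 12⁻¹ ≡ 8 (mod 19), so λ ≡ 13·8 ≡ 9.
  x = λ² - 18 - 18 = 81 - 36 ≡ 7; y = λ·(18 - 7) - 6 ≡ 17. → (7, 17)

(7, 17)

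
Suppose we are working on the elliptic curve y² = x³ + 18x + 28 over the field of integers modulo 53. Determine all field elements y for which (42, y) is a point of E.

x³ + 18x + 28 = 74872 ≡ 36 (mod 53).
Square roots of 36 mod 53: 6 and 47 (since 6² = 36 ≡ 36).

6, 47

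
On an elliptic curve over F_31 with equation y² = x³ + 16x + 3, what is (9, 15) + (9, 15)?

tangent at (9, 15): λ = (3·9² + 16)/(2·15) ≡ 11/30. 30⁻¹ ≡ 30 (mod 31) since 30·30 = 900 ≡ 1, so λ ≡ 11·30 ≡ 20.
  x = λ² - 9 - 9 = 400 - 18 ≡ 10; y = λ·(9 - 10) - 15 ≡ 27. → (10, 27)

(10, 27)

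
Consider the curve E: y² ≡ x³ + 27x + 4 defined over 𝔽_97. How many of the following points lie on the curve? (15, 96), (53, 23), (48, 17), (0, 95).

2

(15, 96): 96² ≡ 1, rhs ≡ 1 → on.
(53, 23): 23² ≡ 44, rhs ≡ 59 → off.
(48, 17): 17² ≡ 95, rhs ≡ 51 → off.
(0, 95): 95² ≡ 4, rhs ≡ 4 → on.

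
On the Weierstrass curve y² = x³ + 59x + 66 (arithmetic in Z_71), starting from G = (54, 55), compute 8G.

Repeated addition: build up to 8G.
2G: tangent at (54, 55): λ = (3·54² + 59)/(2·55) ≡ 3/39. 39⁻¹ ≡ 51 (mod 71) since 39·51 = 1989 ≡ 1, so λ ≡ 3·51 ≡ 11.
  x = λ² - 54 - 54 = 121 - 108 ≡ 13; y = λ·(54 - 13) - 55 ≡ 41. → (13, 41)
3G: (13, 41) + (54, 55). λ = (55 - 41)/(54 - 13) ≡ 14/41 mod 71. 41⁻¹ ≡ 26 (mod 71), so λ ≡ 9.
  x = λ² - 13 - 54 = 81 - 67 ≡ 14; y = λ·(13 - 14) - 41 ≡ 21. → (14, 21)
4G: (14, 21) + (54, 55). λ = (55 - 21)/(54 - 14) ≡ 34/40 mod 71. 40⁻¹ ≡ 16 (mod 71), so λ ≡ 47.
  x = λ² - 14 - 54 = 2209 - 68 ≡ 11; y = λ·(14 - 11) - 21 ≡ 49. → (11, 49)
5G: (11, 49) + (54, 55). λ = (55 - 49)/(54 - 11) ≡ 6/43 mod 71. 43⁻¹ ≡ 38 (mod 71), so λ ≡ 15.
  x = λ² - 11 - 54 = 225 - 65 ≡ 18; y = λ·(11 - 18) - 49 ≡ 59. → (18, 59)
6G: (18, 59) + (54, 55). λ = (55 - 59)/(54 - 18) ≡ 67/36 mod 71. 36⁻¹ ≡ 2 (mod 71), so λ ≡ 63.
  x = λ² - 18 - 54 = 3969 - 72 ≡ 63; y = λ·(18 - 63) - 59 ≡ 17. → (63, 17)
7G: (63, 17) + (54, 55). λ = (55 - 17)/(54 - 63) ≡ 38/62 mod 71. 62⁻¹ ≡ 63 (mod 71) since 62·63 = 3906 ≡ 1, so λ ≡ 51.
  x = λ² - 63 - 54 = 2601 - 117 ≡ 70; y = λ·(63 - 70) - 17 ≡ 52. → (70, 52)
8G: (70, 52) + (54, 55). λ = (55 - 52)/(54 - 70) ≡ 3/55 mod 71. 55⁻¹ ≡ 31 (mod 71) since 55·31 = 1705 ≡ 1, so λ ≡ 22.
  x = λ² - 70 - 54 = 484 - 124 ≡ 5; y = λ·(70 - 5) - 52 ≡ 29. → (5, 29)

(5, 29)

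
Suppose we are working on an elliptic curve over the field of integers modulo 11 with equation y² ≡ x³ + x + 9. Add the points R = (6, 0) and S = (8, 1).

(6, 0) + (8, 1). λ = (1 - 0)/(8 - 6) ≡ 1/2 mod 11. 2⁻¹ ≡ 6 (mod 11), so λ ≡ 6.
  x = λ² - 6 - 8 = 36 - 14 ≡ 0; y = λ·(6 - 0) - 0 ≡ 3. → (0, 3)

(0, 3)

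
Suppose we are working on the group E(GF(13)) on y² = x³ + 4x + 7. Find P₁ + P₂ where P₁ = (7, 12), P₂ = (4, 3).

(11, 2)

(7, 12) + (4, 3). λ = (3 - 12)/(4 - 7) ≡ 4/10 mod 13. 10⁻¹ ≡ 4 (mod 13) since 10·4 = 40 ≡ 1, so λ ≡ 3.
  x = λ² - 7 - 4 = 9 - 11 ≡ 11; y = λ·(7 - 11) - 12 ≡ 2. → (11, 2)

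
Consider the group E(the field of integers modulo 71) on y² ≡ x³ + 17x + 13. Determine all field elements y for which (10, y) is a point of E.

none

x³ + 17x + 13 = 1183 ≡ 47 (mod 71).
47 is a non-residue mod 71; no y exists.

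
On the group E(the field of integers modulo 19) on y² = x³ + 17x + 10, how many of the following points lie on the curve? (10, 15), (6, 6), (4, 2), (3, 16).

(10, 15): 15² ≡ 16, rhs ≡ 2 → off.
(6, 6): 6² ≡ 17, rhs ≡ 5 → off.
(4, 2): 2² ≡ 4, rhs ≡ 9 → off.
(3, 16): 16² ≡ 9, rhs ≡ 12 → off.

0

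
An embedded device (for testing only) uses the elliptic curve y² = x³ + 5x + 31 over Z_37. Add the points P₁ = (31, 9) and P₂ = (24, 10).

(16, 10)

(31, 9) + (24, 10). λ = (10 - 9)/(24 - 31) ≡ 1/30 mod 37. 30⁻¹ ≡ 21 (mod 37) since 30·21 = 630 ≡ 1, so λ ≡ 21.
  x = λ² - 31 - 24 = 441 - 55 ≡ 16; y = λ·(31 - 16) - 9 ≡ 10. → (16, 10)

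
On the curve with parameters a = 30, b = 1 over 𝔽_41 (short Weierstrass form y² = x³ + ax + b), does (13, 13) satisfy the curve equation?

y² = 13² ≡ 5; x³ + 30x + 1 = 2588 ≡ 5 (mod 41). 5 = 5.

yes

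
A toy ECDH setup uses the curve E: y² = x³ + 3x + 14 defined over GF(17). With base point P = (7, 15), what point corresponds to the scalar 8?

Double-and-add on 8 = (1000)₂. Start with P = (7, 15) for the leading 1-bit.
double: tangent at (7, 15): λ = (3·7² + 3)/(2·15) ≡ 14/13. 13⁻¹ ≡ 4 (mod 17), so λ ≡ 14·4 ≡ 5.
  x = λ² - 7 - 7 = 25 - 14 ≡ 11; y = λ·(7 - 11) - 15 ≡ 16. → (11, 16)
double: tangent at (11, 16): λ = (3·11² + 3)/(2·16) ≡ 9/15. 15⁻¹ ≡ 8 (mod 17), so λ ≡ 9·8 ≡ 4.
  x = λ² - 11 - 11 = 16 - 22 ≡ 11; y = λ·(11 - 11) - 16 ≡ 1. → (11, 1)
double: tangent at (11, 1): λ = (3·11² + 3)/(2·1) ≡ 9/2. 2⁻¹ ≡ 9 (mod 17), so λ ≡ 9·9 ≡ 13.
  x = λ² - 11 - 11 = 169 - 22 ≡ 11; y = λ·(11 - 11) - 1 ≡ 16. → (11, 16)

(11, 16)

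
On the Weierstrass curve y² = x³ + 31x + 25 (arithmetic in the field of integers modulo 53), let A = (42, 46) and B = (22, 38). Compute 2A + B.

(16, 35)

First 2A:
Repeated addition: build up to 2A.
2A: tangent at (42, 46): λ = (3·42² + 31)/(2·46) ≡ 23/39. 39⁻¹ ≡ 34 (mod 53), so λ ≡ 23·34 ≡ 40.
  x = λ² - 42 - 42 = 1600 - 84 ≡ 32; y = λ·(42 - 32) - 46 ≡ 36. → (32, 36)
2A = (32, 36).
Finally 2A + B:
(32, 36) + (22, 38). λ = (38 - 36)/(22 - 32) ≡ 2/43 mod 53. 43⁻¹ ≡ 37 (mod 53) since 43·37 = 1591 ≡ 1, so λ ≡ 21.
  x = λ² - 32 - 22 = 441 - 54 ≡ 16; y = λ·(32 - 16) - 36 ≡ 35. → (16, 35)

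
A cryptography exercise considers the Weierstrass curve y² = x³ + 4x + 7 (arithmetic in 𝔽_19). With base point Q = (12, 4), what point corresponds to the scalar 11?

Repeated addition: build up to 11Q.
2Q: tangent at (12, 4): λ = (3·12² + 4)/(2·4) ≡ 18/8. 8⁻¹ ≡ 12 (mod 19), so λ ≡ 18·12 ≡ 7.
  x = λ² - 12 - 12 = 49 - 24 ≡ 6; y = λ·(12 - 6) - 4 ≡ 0. → (6, 0)
3Q: (6, 0) + (12, 4). λ = (4 - 0)/(12 - 6) ≡ 4/6 mod 19. 6⁻¹ ≡ 16 (mod 19), so λ ≡ 7.
  x = λ² - 6 - 12 = 49 - 18 ≡ 12; y = λ·(6 - 12) - 0 ≡ 15. → (12, 15)
4Q: (12, 15) + (12, 4): same x and y₁ ≡ -y₂, so the sum is O.
5Q: O + (12, 4) = (12, 4) (identity).
6Q: tangent at (12, 4): λ = (3·12² + 4)/(2·4) ≡ 18/8. 8⁻¹ ≡ 12 (mod 19), so λ ≡ 18·12 ≡ 7.
  x = λ² - 12 - 12 = 49 - 24 ≡ 6; y = λ·(12 - 6) - 4 ≡ 0. → (6, 0)
7Q: (6, 0) + (12, 4). λ = (4 - 0)/(12 - 6) ≡ 4/6 mod 19. 6⁻¹ ≡ 16 (mod 19) since 6·16 = 96 ≡ 1, so λ ≡ 7.
  x = λ² - 6 - 12 = 49 - 18 ≡ 12; y = λ·(6 - 12) - 0 ≡ 15. → (12, 15)
8Q: (12, 15) + (12, 4): same x and y₁ ≡ -y₂, so the sum is O.
9Q: O + (12, 4) = (12, 4) (identity).
10Q: tangent at (12, 4): λ = (3·12² + 4)/(2·4) ≡ 18/8. 8⁻¹ ≡ 12 (mod 19) since 8·12 = 96 ≡ 1, so λ ≡ 18·12 ≡ 7.
  x = λ² - 12 - 12 = 49 - 24 ≡ 6; y = λ·(12 - 6) - 4 ≡ 0. → (6, 0)
11Q: (6, 0) + (12, 4). λ = (4 - 0)/(12 - 6) ≡ 4/6 mod 19. 6⁻¹ ≡ 16 (mod 19), so λ ≡ 7.
  x = λ² - 6 - 12 = 49 - 18 ≡ 12; y = λ·(6 - 12) - 0 ≡ 15. → (12, 15)

(12, 15)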